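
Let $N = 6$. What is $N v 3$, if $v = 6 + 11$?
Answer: $306$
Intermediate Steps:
$v = 17$
$N v 3 = 6 \cdot 17 \cdot 3 = 102 \cdot 3 = 306$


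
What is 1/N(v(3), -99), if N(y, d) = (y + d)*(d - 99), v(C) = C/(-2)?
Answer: 1/19899 ≈ 5.0254e-5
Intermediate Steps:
v(C) = -C/2 (v(C) = C*(-½) = -C/2)
N(y, d) = (-99 + d)*(d + y) (N(y, d) = (d + y)*(-99 + d) = (-99 + d)*(d + y))
1/N(v(3), -99) = 1/((-99)² - 99*(-99) - (-99)*3/2 - (-99)*3/2) = 1/(9801 + 9801 - 99*(-3/2) - 99*(-3/2)) = 1/(9801 + 9801 + 297/2 + 297/2) = 1/19899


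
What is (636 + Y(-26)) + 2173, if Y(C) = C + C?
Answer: 2757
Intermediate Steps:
Y(C) = 2*C
(636 + Y(-26)) + 2173 = (636 + 2*(-26)) + 2173 = (636 - 52) + 2173 = 584 + 2173 = 2757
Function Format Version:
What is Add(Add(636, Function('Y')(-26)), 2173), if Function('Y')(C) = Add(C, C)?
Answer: 2757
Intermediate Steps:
Function('Y')(C) = Mul(2, C)
Add(Add(636, Function('Y')(-26)), 2173) = Add(Add(636, Mul(2, -26)), 2173) = Add(Add(636, -52), 2173) = Add(584, 2173) = 2757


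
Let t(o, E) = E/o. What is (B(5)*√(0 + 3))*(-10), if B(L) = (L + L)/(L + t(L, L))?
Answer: -50*√3/3 ≈ -28.868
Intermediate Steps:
B(L) = 2*L/(1 + L) (B(L) = (L + L)/(L + L/L) = (2*L)/(L + 1) = (2*L)/(1 + L) = 2*L/(1 + L))
(B(5)*√(0 + 3))*(-10) = ((2*5/(1 + 5))*√(0 + 3))*(-10) = ((2*5/6)*√3)*(-10) = ((2*5*(⅙))*√3)*(-10) = (5*√3/3)*(-10) = -50*√3/3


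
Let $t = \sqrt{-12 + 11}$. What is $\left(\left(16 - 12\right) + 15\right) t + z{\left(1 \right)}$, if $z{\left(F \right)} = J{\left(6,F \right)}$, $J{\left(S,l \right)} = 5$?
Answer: $5 + 19 i \approx 5.0 + 19.0 i$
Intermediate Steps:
$t = i$ ($t = \sqrt{-1} = i \approx 1.0 i$)
$z{\left(F \right)} = 5$
$\left(\left(16 - 12\right) + 15\right) t + z{\left(1 \right)} = \left(\left(16 - 12\right) + 15\right) i + 5 = \left(4 + 15\right) i + 5 = 19 i + 5 = 5 + 19 i$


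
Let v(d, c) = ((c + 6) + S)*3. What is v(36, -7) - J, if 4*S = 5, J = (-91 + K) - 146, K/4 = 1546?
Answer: -23785/4 ≈ -5946.3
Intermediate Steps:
K = 6184 (K = 4*1546 = 6184)
J = 5947 (J = (-91 + 6184) - 146 = 6093 - 146 = 5947)
S = 5/4 (S = (¼)*5 = 5/4 ≈ 1.2500)
v(d, c) = 87/4 + 3*c (v(d, c) = ((c + 6) + 5/4)*3 = ((6 + c) + 5/4)*3 = (29/4 + c)*3 = 87/4 + 3*c)
v(36, -7) - J = (87/4 + 3*(-7)) - 1*5947 = (87/4 - 21) - 5947 = ¾ - 5947 = -23785/4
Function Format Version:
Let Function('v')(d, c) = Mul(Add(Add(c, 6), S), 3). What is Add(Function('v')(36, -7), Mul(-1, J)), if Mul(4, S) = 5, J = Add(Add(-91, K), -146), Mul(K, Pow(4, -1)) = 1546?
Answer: Rational(-23785, 4) ≈ -5946.3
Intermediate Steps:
K = 6184 (K = Mul(4, 1546) = 6184)
J = 5947 (J = Add(Add(-91, 6184), -146) = Add(6093, -146) = 5947)
S = Rational(5, 4) (S = Mul(Rational(1, 4), 5) = Rational(5, 4) ≈ 1.2500)
Function('v')(d, c) = Add(Rational(87, 4), Mul(3, c)) (Function('v')(d, c) = Mul(Add(Add(c, 6), Rational(5, 4)), 3) = Mul(Add(Add(6, c), Rational(5, 4)), 3) = Mul(Add(Rational(29, 4), c), 3) = Add(Rational(87, 4), Mul(3, c)))
Add(Function('v')(36, -7), Mul(-1, J)) = Add(Add(Rational(87, 4), Mul(3, -7)), Mul(-1, 5947)) = Add(Add(Rational(87, 4), -21), -5947) = Add(Rational(3, 4), -5947) = Rational(-23785, 4)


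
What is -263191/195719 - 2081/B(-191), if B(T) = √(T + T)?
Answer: -263191/195719 + 2081*I*√382/382 ≈ -1.3447 + 106.47*I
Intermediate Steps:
B(T) = √2*√T (B(T) = √(2*T) = √2*√T)
-263191/195719 - 2081/B(-191) = -263191/195719 - 2081*(-I*√382/382) = -263191/195719 - (-2081)*I*√382/382 = -263191/195719 + 2081*I*√382/382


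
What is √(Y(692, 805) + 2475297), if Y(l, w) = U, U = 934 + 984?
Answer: √2477215 ≈ 1573.9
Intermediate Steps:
U = 1918
Y(l, w) = 1918
√(Y(692, 805) + 2475297) = √(1918 + 2475297) = √2477215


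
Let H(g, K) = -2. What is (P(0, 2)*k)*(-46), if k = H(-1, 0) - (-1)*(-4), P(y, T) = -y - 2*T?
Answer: -1104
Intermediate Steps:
k = -6 (k = -2 - (-1)*(-4) = -2 - 1*4 = -2 - 4 = -6)
(P(0, 2)*k)*(-46) = ((-1*0 - 2*2)*(-6))*(-46) = ((0 - 4)*(-6))*(-46) = -4*(-6)*(-46) = 24*(-46) = -1104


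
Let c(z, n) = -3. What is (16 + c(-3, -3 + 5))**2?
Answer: 169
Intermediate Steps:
(16 + c(-3, -3 + 5))**2 = (16 - 3)**2 = 13**2 = 169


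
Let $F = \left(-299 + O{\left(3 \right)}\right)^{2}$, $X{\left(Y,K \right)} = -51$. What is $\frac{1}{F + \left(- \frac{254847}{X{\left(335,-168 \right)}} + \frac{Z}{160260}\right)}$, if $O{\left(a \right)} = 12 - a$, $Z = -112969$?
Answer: $\frac{160260}{14278572251} \approx 1.1224 \cdot 10^{-5}$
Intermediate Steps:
$F = 84100$ ($F = \left(-299 + \left(12 - 3\right)\right)^{2} = \left(-299 + 9\right)^{2} = \left(-290\right)^{2} = 84100$)
$\frac{1}{F + \left(- \frac{254847}{X{\left(335,-168 \right)}} + \frac{Z}{160260}\right)} = \frac{1}{84100 - \left(-4997 + \frac{112969}{160260}\right)} = \frac{1}{84100 - - \frac{800706251}{160260}} = \frac{1}{84100 + \left(4997 - \frac{112969}{160260}\right)} = \frac{1}{84100 + \frac{800706251}{160260}} = \frac{1}{\frac{14278572251}{160260}} = \frac{160260}{14278572251}$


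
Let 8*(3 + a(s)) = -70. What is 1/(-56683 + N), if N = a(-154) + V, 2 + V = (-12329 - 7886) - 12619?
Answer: -4/358123 ≈ -1.1169e-5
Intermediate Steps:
a(s) = -47/4 (a(s) = -3 + (⅛)*(-70) = -3 - 35/4 = -47/4)
V = -32836 (V = -2 + ((-12329 - 7886) - 12619) = -2 + (-20215 - 12619) = -2 - 32834 = -32836)
N = -131391/4 (N = -47/4 - 32836 = -131391/4 ≈ -32848.)
1/(-56683 + N) = 1/(-56683 - 131391/4) = 1/(-358123/4) = -4/358123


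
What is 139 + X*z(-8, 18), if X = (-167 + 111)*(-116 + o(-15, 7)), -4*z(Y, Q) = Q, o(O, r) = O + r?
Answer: -31109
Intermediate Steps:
z(Y, Q) = -Q/4
X = 6944 (X = (-167 + 111)*(-116 + (-15 + 7)) = -56*(-116 - 8) = -56*(-124) = 6944)
139 + X*z(-8, 18) = 139 + 6944*(-¼*18) = 139 + 6944*(-9/2) = 139 - 31248 = -31109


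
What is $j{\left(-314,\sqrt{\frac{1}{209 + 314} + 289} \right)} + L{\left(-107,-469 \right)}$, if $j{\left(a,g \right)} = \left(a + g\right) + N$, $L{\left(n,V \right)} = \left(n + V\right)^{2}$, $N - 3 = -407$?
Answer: $331058 + \frac{2 \sqrt{19762601}}{523} \approx 3.3108 \cdot 10^{5}$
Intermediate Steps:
$N = -404$ ($N = 3 - 407 = -404$)
$L{\left(n,V \right)} = \left(V + n\right)^{2}$
$j{\left(a,g \right)} = -404 + a + g$ ($j{\left(a,g \right)} = \left(a + g\right) - 404 = -404 + a + g$)
$j{\left(-314,\sqrt{\frac{1}{209 + 314} + 289} \right)} + L{\left(-107,-469 \right)} = \left(-404 - 314 + \sqrt{\frac{1}{209 + 314} + 289}\right) + \left(-469 - 107\right)^{2} = \left(-404 - 314 + \sqrt{\frac{1}{523} + 289}\right) + \left(-576\right)^{2} = \left(-404 - 314 + \sqrt{\frac{1}{523} + 289}\right) + 331776 = \left(-404 - 314 + \sqrt{\frac{151148}{523}}\right) + 331776 = \left(-404 - 314 + \frac{2 \sqrt{19762601}}{523}\right) + 331776 = \left(-718 + \frac{2 \sqrt{19762601}}{523}\right) + 331776 = 331058 + \frac{2 \sqrt{19762601}}{523}$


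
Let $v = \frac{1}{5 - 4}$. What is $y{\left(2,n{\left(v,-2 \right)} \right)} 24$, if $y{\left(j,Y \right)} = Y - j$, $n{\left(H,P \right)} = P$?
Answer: $-96$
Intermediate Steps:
$v = 1$ ($v = 1^{-1} = 1$)
$y{\left(2,n{\left(v,-2 \right)} \right)} 24 = \left(-2 - 2\right) 24 = \left(-4\right) 24 = -96$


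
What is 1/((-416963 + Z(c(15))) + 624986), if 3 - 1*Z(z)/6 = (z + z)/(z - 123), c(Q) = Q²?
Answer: 17/3536247 ≈ 4.8074e-6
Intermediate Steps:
Z(z) = 18 - 12*z/(-123 + z) (Z(z) = 18 - 6*(z + z)/(z - 123) = 18 - 6*2*z/(-123 + z) = 18 - 12*z/(-123 + z))
1/((-416963 + Z(c(15))) + 624986) = 1/((-416963 + 6*(-369 + 15²)/(-123 + 15²)) + 624986) = 1/((-416963 + 6*(-369 + 225)/(-123 + 225)) + 624986) = 1/((-416963 + 6*(-144)/102) + 624986) = 1/((-416963 + 6*(1/102)*(-144)) + 624986) = 1/((-416963 - 144/17) + 624986) = 1/(-7088515/17 + 624986) = 1/(3536247/17) = 17/3536247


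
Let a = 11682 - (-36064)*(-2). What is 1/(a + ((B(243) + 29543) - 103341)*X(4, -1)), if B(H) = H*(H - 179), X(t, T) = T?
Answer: -1/2200 ≈ -0.00045455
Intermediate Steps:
B(H) = H*(-179 + H)
a = -60446 (a = 11682 - 1*72128 = 11682 - 72128 = -60446)
1/(a + ((B(243) + 29543) - 103341)*X(4, -1)) = 1/(-60446 + ((243*(-179 + 243) + 29543) - 103341)*(-1)) = 1/(-60446 + ((243*64 + 29543) - 103341)*(-1)) = 1/(-60446 + ((15552 + 29543) - 103341)*(-1)) = 1/(-60446 + (45095 - 103341)*(-1)) = 1/(-60446 - 58246*(-1)) = 1/(-60446 + 58246) = 1/(-2200) = -1/2200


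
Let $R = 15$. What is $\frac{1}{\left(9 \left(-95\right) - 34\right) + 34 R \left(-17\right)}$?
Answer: $- \frac{1}{9559} \approx -0.00010461$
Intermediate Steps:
$\frac{1}{\left(9 \left(-95\right) - 34\right) + 34 R \left(-17\right)} = \frac{1}{\left(9 \left(-95\right) - 34\right) + 34 \cdot 15 \left(-17\right)} = \frac{1}{\left(-855 - 34\right) + 510 \left(-17\right)} = \frac{1}{-889 - 8670} = \frac{1}{-9559} = - \frac{1}{9559}$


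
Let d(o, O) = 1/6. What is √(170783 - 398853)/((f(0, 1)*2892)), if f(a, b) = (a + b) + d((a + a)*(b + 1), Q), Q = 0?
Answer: I*√228070/3374 ≈ 0.14154*I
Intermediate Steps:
d(o, O) = ⅙
f(a, b) = ⅙ + a + b (f(a, b) = (a + b) + ⅙ = ⅙ + a + b)
√(170783 - 398853)/((f(0, 1)*2892)) = √(170783 - 398853)/(((⅙ + 0 + 1)*2892)) = √(-228070)/(((7/6)*2892)) = (I*√228070)/3374 = (I*√228070)*(1/3374) = I*√228070/3374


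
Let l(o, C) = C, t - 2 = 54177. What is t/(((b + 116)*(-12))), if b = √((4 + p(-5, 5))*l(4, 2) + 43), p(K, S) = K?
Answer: -1571191/40245 + 54179*√41/160980 ≈ -36.886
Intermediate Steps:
t = 54179 (t = 2 + 54177 = 54179)
b = √41 (b = √((4 - 5)*2 + 43) = √(-1*2 + 43) = √(-2 + 43) = √41 ≈ 6.4031)
t/(((b + 116)*(-12))) = 54179/(((√41 + 116)*(-12))) = 54179/(((116 + √41)*(-12))) = 54179/(-1392 - 12*√41)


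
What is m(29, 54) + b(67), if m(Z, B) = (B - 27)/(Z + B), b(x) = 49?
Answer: 4094/83 ≈ 49.325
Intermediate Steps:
m(Z, B) = (-27 + B)/(B + Z)
m(29, 54) + b(67) = (-27 + 54)/(54 + 29) + 49 = 27/83 + 49 = 4094/83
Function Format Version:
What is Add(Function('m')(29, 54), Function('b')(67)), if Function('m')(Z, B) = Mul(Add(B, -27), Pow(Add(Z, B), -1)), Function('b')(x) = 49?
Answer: Rational(4094, 83) ≈ 49.325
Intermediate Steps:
Function('m')(Z, B) = Mul(Pow(Add(B, Z), -1), Add(-27, B)) (Function('m')(Z, B) = Mul(Add(-27, B), Pow(Add(B, Z), -1)) = Mul(Pow(Add(B, Z), -1), Add(-27, B)))
Add(Function('m')(29, 54), Function('b')(67)) = Add(Mul(Pow(Add(54, 29), -1), Add(-27, 54)), 49) = Add(Mul(Pow(83, -1), 27), 49) = Add(Mul(Rational(1, 83), 27), 49) = Add(Rational(27, 83), 49) = Rational(4094, 83)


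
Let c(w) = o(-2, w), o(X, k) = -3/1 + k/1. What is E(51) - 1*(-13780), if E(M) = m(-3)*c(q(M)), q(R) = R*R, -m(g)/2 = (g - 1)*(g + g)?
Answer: -110924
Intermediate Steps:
o(X, k) = -3 + k (o(X, k) = -3*1 + k*1 = -3 + k)
m(g) = -4*g*(-1 + g) (m(g) = -2*(g - 1)*(g + g) = -2*(-1 + g)*2*g = -4*g*(-1 + g))
q(R) = R**2
c(w) = -3 + w
E(M) = 144 - 48*M**2 (E(M) = (4*(-3)*(1 - 1*(-3)))*(-3 + M**2) = (4*(-3)*(1 + 3))*(-3 + M**2) = (4*(-3)*4)*(-3 + M**2) = -48*(-3 + M**2) = 144 - 48*M**2)
E(51) - 1*(-13780) = (144 - 48*51**2) - 1*(-13780) = (144 - 48*2601) + 13780 = (144 - 124848) + 13780 = -124704 + 13780 = -110924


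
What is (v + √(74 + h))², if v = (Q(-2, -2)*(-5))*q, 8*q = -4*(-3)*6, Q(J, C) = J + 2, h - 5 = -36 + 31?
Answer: 74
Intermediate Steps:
h = 0 (h = 5 + (-36 + 31) = 5 - 5 = 0)
Q(J, C) = 2 + J
q = 9 (q = (-4*(-3)*6)/8 = (12*6)/8 = (⅛)*72 = 9)
v = 0 (v = ((2 - 2)*(-5))*9 = (0*(-5))*9 = 0*9 = 0)
(v + √(74 + h))² = (0 + √(74 + 0))² = (0 + √74)² = (√74)² = 74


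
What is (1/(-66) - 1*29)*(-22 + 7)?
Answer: 9575/22 ≈ 435.23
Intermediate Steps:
(1/(-66) - 1*29)*(-22 + 7) = (-1/66 - 29)*(-15) = -1915/66*(-15) = 9575/22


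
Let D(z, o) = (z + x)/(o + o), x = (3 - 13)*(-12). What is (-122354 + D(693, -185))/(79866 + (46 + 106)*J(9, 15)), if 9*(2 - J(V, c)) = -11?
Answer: -407446137/267584740 ≈ -1.5227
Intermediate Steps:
J(V, c) = 29/9 (J(V, c) = 2 - ⅑*(-11) = 2 + 11/9 = 29/9)
x = 120 (x = -10*(-12) = 120)
D(z, o) = (120 + z)/(2*o) (D(z, o) = (z + 120)/(o + o) = (120 + z)/((2*o)) = (120 + z)*(1/(2*o)) = (120 + z)/(2*o))
(-122354 + D(693, -185))/(79866 + (46 + 106)*J(9, 15)) = (-122354 + (½)*(120 + 693)/(-185))/(79866 + (46 + 106)*(29/9)) = (-122354 + (½)*(-1/185)*813)/(79866 + 152*(29/9)) = (-122354 - 813/370)/(79866 + 4408/9) = -45271793/(370*723202/9) = -45271793/370*9/723202 = -407446137/267584740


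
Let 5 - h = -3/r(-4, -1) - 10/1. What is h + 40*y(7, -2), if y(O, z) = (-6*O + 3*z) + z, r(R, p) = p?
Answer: -1988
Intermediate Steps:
y(O, z) = -6*O + 4*z
h = 12 (h = 5 - (-3/(-1) - 10/1) = 5 - (-3*(-1) - 10*1) = 5 - (3 - 10) = 5 - 1*(-7) = 5 + 7 = 12)
h + 40*y(7, -2) = 12 + 40*(-6*7 + 4*(-2)) = 12 + 40*(-42 - 8) = 12 + 40*(-50) = 12 - 2000 = -1988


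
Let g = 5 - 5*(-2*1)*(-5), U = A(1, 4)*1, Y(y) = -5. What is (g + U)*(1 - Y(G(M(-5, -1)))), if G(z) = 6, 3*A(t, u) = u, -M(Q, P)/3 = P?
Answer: -262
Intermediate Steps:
M(Q, P) = -3*P
A(t, u) = u/3
U = 4/3 (U = ((1/3)*4)*1 = (4/3)*1 = 4/3 ≈ 1.3333)
g = -45 (g = 5 - (-10)*(-5) = 5 - 5*10 = 5 - 50 = -45)
(g + U)*(1 - Y(G(M(-5, -1)))) = (-45 + 4/3)*(1 - 1*(-5)) = -131*(1 + 5)/3 = -131/3*6 = -262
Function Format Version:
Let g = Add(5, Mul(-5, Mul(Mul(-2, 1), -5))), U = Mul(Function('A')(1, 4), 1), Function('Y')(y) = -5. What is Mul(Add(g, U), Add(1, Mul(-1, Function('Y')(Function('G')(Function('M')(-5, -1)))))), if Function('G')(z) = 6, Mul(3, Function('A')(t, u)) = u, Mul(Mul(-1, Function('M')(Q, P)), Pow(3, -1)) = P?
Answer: -262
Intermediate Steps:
Function('M')(Q, P) = Mul(-3, P)
Function('A')(t, u) = Mul(Rational(1, 3), u)
U = Rational(4, 3) (U = Mul(Mul(Rational(1, 3), 4), 1) = Mul(Rational(4, 3), 1) = Rational(4, 3) ≈ 1.3333)
g = -45 (g = Add(5, Mul(-5, Mul(-2, -5))) = Add(5, Mul(-5, 10)) = Add(5, -50) = -45)
Mul(Add(g, U), Add(1, Mul(-1, Function('Y')(Function('G')(Function('M')(-5, -1)))))) = Mul(Add(-45, Rational(4, 3)), Add(1, Mul(-1, -5))) = Mul(Rational(-131, 3), Add(1, 5)) = Mul(Rational(-131, 3), 6) = -262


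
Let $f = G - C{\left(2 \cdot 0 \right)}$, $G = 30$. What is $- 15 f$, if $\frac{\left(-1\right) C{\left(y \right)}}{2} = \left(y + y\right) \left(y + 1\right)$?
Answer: $-450$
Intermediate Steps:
$C{\left(y \right)} = - 4 y \left(1 + y\right)$ ($C{\left(y \right)} = - 2 \left(y + y\right) \left(y + 1\right) = - 2 \cdot 2 y \left(1 + y\right) = - 4 y \left(1 + y\right)$)
$f = 30$ ($f = 30 - - 4 \cdot 2 \cdot 0 \left(1 + 2 \cdot 0\right) = 30 - \left(-4\right) 0 \left(1 + 0\right) = 30 - \left(-4\right) 0 \cdot 1 = 30 - 0 = 30 + 0 = 30$)
$- 15 f = \left(-15\right) 30 = -450$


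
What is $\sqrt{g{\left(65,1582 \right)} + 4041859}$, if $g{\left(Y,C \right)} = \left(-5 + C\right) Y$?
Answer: $2 \sqrt{1036091} \approx 2035.8$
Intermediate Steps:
$g{\left(Y,C \right)} = Y \left(-5 + C\right)$
$\sqrt{g{\left(65,1582 \right)} + 4041859} = \sqrt{65 \left(-5 + 1582\right) + 4041859} = \sqrt{65 \cdot 1577 + 4041859} = \sqrt{102505 + 4041859} = \sqrt{4144364} = 2 \sqrt{1036091}$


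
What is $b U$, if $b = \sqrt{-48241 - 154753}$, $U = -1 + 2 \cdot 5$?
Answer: $9 i \sqrt{202994} \approx 4054.9 i$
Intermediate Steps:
$U = 9$ ($U = -1 + 10 = 9$)
$b = i \sqrt{202994}$ ($b = \sqrt{-202994} = i \sqrt{202994} \approx 450.55 i$)
$b U = i \sqrt{202994} \cdot 9 = 9 i \sqrt{202994}$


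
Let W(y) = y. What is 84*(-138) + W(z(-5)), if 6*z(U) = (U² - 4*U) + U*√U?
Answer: -23169/2 - 5*I*√5/6 ≈ -11585.0 - 1.8634*I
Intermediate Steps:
z(U) = -2*U/3 + U²/6 + U^(3/2)/6 (z(U) = ((U² - 4*U) + U*√U)/6 = ((U² - 4*U) + U^(3/2))/6 = (U² + U^(3/2) - 4*U)/6 = -2*U/3 + U²/6 + U^(3/2)/6)
84*(-138) + W(z(-5)) = 84*(-138) + (-⅔*(-5) + (⅙)*(-5)² + (-5)^(3/2)/6) = -11592 + (10/3 + (⅙)*25 + (-5*I*√5)/6) = -11592 + (10/3 + 25/6 - 5*I*√5/6) = -11592 + (15/2 - 5*I*√5/6) = -23169/2 - 5*I*√5/6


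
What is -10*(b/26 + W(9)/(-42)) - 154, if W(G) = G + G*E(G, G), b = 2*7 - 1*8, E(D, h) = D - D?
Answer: -14029/91 ≈ -154.16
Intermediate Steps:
E(D, h) = 0
b = 6 (b = 14 - 8 = 6)
W(G) = G (W(G) = G + G*0 = G + 0 = G)
-10*(b/26 + W(9)/(-42)) - 154 = -10*(6/26 + 9/(-42)) - 154 = -10*(6*(1/26) + 9*(-1/42)) - 154 = -10*(3/13 - 3/14) - 154 = -10*3/182 - 154 = -15/91 - 154 = -14029/91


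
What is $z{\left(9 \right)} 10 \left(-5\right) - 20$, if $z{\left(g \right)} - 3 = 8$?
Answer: $-570$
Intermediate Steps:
$z{\left(g \right)} = 11$ ($z{\left(g \right)} = 3 + 8 = 11$)
$z{\left(9 \right)} 10 \left(-5\right) - 20 = 11 \cdot 10 \left(-5\right) - 20 = 11 \left(-50\right) - 20 = -550 - 20 = -570$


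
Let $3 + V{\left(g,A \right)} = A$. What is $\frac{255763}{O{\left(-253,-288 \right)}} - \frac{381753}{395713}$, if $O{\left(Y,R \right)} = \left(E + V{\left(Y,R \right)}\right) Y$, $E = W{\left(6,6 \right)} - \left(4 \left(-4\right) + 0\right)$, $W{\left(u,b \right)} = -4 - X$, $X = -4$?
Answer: $\frac{74648279044}{27531731975} \approx 2.7114$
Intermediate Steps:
$V{\left(g,A \right)} = -3 + A$
$W{\left(u,b \right)} = 0$ ($W{\left(u,b \right)} = -4 - -4 = -4 + 4 = 0$)
$E = 16$ ($E = 0 - \left(4 \left(-4\right) + 0\right) = 0 - \left(-16 + 0\right) = 0 - -16 = 0 + 16 = 16$)
$O{\left(Y,R \right)} = Y \left(13 + R\right)$ ($O{\left(Y,R \right)} = \left(16 + \left(-3 + R\right)\right) Y = \left(13 + R\right) Y = Y \left(13 + R\right)$)
$\frac{255763}{O{\left(-253,-288 \right)}} - \frac{381753}{395713} = \frac{255763}{\left(-253\right) \left(13 - 288\right)} - \frac{381753}{395713} = \frac{255763}{\left(-253\right) \left(-275\right)} - \frac{381753}{395713} = \frac{255763}{69575} - \frac{381753}{395713} = \frac{74648279044}{27531731975}$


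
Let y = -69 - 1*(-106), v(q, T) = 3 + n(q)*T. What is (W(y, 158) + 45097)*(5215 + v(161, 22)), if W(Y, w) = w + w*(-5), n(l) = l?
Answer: 389513400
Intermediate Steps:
v(q, T) = 3 + T*q (v(q, T) = 3 + q*T = 3 + T*q)
y = 37 (y = -69 + 106 = 37)
W(Y, w) = -4*w (W(Y, w) = w - 5*w = -4*w)
(W(y, 158) + 45097)*(5215 + v(161, 22)) = (-4*158 + 45097)*(5215 + (3 + 22*161)) = (-632 + 45097)*(5215 + (3 + 3542)) = 44465*(5215 + 3545) = 44465*8760 = 389513400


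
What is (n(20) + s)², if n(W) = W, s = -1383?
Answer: 1857769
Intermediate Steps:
(n(20) + s)² = (20 - 1383)² = (-1363)² = 1857769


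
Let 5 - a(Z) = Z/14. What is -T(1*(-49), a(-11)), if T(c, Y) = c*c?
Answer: -2401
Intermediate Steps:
a(Z) = 5 - Z/14
T(c, Y) = c**2
-T(1*(-49), a(-11)) = -(1*(-49))**2 = -1*(-49)**2 = -1*2401 = -2401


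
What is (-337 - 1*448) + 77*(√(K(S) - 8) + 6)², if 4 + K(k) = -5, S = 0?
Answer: 678 + 924*I*√17 ≈ 678.0 + 3809.8*I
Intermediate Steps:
K(k) = -9 (K(k) = -4 - 5 = -9)
(-337 - 1*448) + 77*(√(K(S) - 8) + 6)² = (-337 - 1*448) + 77*(√(-9 - 8) + 6)² = (-337 - 448) + 77*(√(-17) + 6)² = -785 + 77*(I*√17 + 6)² = -785 + 77*(6 + I*√17)²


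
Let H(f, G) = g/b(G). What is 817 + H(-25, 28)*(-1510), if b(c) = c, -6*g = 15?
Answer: 26651/28 ≈ 951.82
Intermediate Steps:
g = -5/2 (g = -⅙*15 = -5/2 ≈ -2.5000)
H(f, G) = -5/(2*G)
817 + H(-25, 28)*(-1510) = 817 - 5/2/28*(-1510) = 817 - 5/2*1/28*(-1510) = 817 - 5/56*(-1510) = 817 + 3775/28 = 26651/28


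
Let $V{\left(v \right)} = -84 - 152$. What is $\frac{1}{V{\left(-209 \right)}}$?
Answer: $- \frac{1}{236} \approx -0.0042373$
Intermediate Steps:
$V{\left(v \right)} = -236$
$\frac{1}{V{\left(-209 \right)}} = \frac{1}{-236} = - \frac{1}{236}$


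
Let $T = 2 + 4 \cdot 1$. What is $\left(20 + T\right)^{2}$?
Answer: $676$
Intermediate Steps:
$T = 6$ ($T = 2 + 4 = 6$)
$\left(20 + T\right)^{2} = \left(20 + 6\right)^{2} = 26^{2} = 676$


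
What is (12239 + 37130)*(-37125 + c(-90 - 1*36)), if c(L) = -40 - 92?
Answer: -1839340833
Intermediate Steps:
c(L) = -132
(12239 + 37130)*(-37125 + c(-90 - 1*36)) = (12239 + 37130)*(-37125 - 132) = 49369*(-37257) = -1839340833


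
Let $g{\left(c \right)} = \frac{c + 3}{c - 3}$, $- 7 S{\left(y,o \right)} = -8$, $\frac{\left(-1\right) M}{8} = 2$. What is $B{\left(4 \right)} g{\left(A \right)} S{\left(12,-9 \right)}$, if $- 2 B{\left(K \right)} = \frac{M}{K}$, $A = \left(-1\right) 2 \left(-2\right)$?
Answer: $16$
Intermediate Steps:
$M = -16$ ($M = \left(-8\right) 2 = -16$)
$S{\left(y,o \right)} = \frac{8}{7}$ ($S{\left(y,o \right)} = \left(- \frac{1}{7}\right) \left(-8\right) = \frac{8}{7}$)
$A = 4$ ($A = \left(-2\right) \left(-2\right) = 4$)
$g{\left(c \right)} = \frac{3 + c}{-3 + c}$
$B{\left(K \right)} = \frac{8}{K}$ ($B{\left(K \right)} = - \frac{\left(-16\right) \frac{1}{K}}{2} = \frac{8}{K}$)
$B{\left(4 \right)} g{\left(A \right)} S{\left(12,-9 \right)} = \frac{8}{4} \frac{3 + 4}{-3 + 4} \cdot \frac{8}{7} = 8 \cdot \frac{1}{4} \cdot 1^{-1} \cdot 7 \cdot \frac{8}{7} = 2 \cdot 1 \cdot 7 \cdot \frac{8}{7} = 2 \cdot 7 \cdot \frac{8}{7} = 14 \cdot \frac{8}{7} = 16$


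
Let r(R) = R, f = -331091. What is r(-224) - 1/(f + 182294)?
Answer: -33330527/148797 ≈ -224.00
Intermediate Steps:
r(-224) - 1/(f + 182294) = -224 - 1/(-331091 + 182294) = -224 - 1/(-148797) = -224 - 1*(-1/148797) = -224 + 1/148797 = -33330527/148797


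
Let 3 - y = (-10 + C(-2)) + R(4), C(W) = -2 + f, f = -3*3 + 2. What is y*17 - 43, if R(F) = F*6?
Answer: -77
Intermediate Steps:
f = -7 (f = -9 + 2 = -7)
R(F) = 6*F
C(W) = -9 (C(W) = -2 - 7 = -9)
y = -2 (y = 3 - ((-10 - 9) + 6*4) = 3 - (-19 + 24) = 3 - 1*5 = 3 - 5 = -2)
y*17 - 43 = -2*17 - 43 = -34 - 43 = -77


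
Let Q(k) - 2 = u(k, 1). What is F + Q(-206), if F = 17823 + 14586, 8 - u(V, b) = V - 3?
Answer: 32628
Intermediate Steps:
u(V, b) = 11 - V (u(V, b) = 8 - (V - 3) = 8 - (-3 + V) = 8 + (3 - V) = 11 - V)
F = 32409
Q(k) = 13 - k (Q(k) = 2 + (11 - k) = 13 - k)
F + Q(-206) = 32409 + (13 - 1*(-206)) = 32409 + (13 + 206) = 32409 + 219 = 32628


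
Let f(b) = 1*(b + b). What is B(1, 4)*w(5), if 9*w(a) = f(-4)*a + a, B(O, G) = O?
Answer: -35/9 ≈ -3.8889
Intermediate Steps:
f(b) = 2*b (f(b) = 1*(2*b) = 2*b)
w(a) = -7*a/9 (w(a) = ((2*(-4))*a + a)/9 = (-8*a + a)/9 = (-7*a)/9 = -7*a/9)
B(1, 4)*w(5) = 1*(-7/9*5) = 1*(-35/9) = -35/9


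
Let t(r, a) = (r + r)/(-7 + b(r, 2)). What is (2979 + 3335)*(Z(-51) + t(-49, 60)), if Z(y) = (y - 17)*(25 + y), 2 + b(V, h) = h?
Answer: 11251548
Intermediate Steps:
b(V, h) = -2 + h
t(r, a) = -2*r/7 (t(r, a) = (r + r)/(-7 + (-2 + 2)) = (2*r)/(-7 + 0) = (2*r)/(-7) = (2*r)*(-⅐) = -2*r/7)
Z(y) = (-17 + y)*(25 + y)
(2979 + 3335)*(Z(-51) + t(-49, 60)) = (2979 + 3335)*((-425 + (-51)² + 8*(-51)) - 2/7*(-49)) = 6314*((-425 + 2601 - 408) + 14) = 6314*(1768 + 14) = 6314*1782 = 11251548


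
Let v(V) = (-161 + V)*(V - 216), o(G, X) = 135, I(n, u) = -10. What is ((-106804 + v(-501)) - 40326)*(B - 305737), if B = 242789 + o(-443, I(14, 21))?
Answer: -20572765012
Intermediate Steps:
v(V) = (-216 + V)*(-161 + V) (v(V) = (-161 + V)*(-216 + V) = (-216 + V)*(-161 + V))
B = 242924 (B = 242789 + 135 = 242924)
((-106804 + v(-501)) - 40326)*(B - 305737) = ((-106804 + (34776 + (-501)² - 377*(-501))) - 40326)*(242924 - 305737) = ((-106804 + (34776 + 251001 + 188877)) - 40326)*(-62813) = ((-106804 + 474654) - 40326)*(-62813) = (367850 - 40326)*(-62813) = 327524*(-62813) = -20572765012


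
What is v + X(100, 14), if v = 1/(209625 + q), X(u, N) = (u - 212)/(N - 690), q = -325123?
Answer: 3233775/19519162 ≈ 0.16567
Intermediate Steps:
X(u, N) = (-212 + u)/(-690 + N)
v = -1/115498 (v = 1/(209625 - 325123) = 1/(-115498) = -1/115498 ≈ -8.6582e-6)
v + X(100, 14) = -1/115498 + (-212 + 100)/(-690 + 14) = -1/115498 - 112/(-676) = -1/115498 - 1/676*(-112) = -1/115498 + 28/169 = 3233775/19519162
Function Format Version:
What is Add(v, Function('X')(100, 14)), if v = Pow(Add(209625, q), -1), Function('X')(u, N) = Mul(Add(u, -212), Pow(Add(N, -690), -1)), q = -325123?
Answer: Rational(3233775, 19519162) ≈ 0.16567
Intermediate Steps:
Function('X')(u, N) = Mul(Pow(Add(-690, N), -1), Add(-212, u)) (Function('X')(u, N) = Mul(Add(-212, u), Pow(Add(-690, N), -1)) = Mul(Pow(Add(-690, N), -1), Add(-212, u)))
v = Rational(-1, 115498) (v = Pow(Add(209625, -325123), -1) = Pow(-115498, -1) = Rational(-1, 115498) ≈ -8.6582e-6)
Add(v, Function('X')(100, 14)) = Add(Rational(-1, 115498), Mul(Pow(Add(-690, 14), -1), Add(-212, 100))) = Add(Rational(-1, 115498), Mul(Pow(-676, -1), -112)) = Add(Rational(-1, 115498), Mul(Rational(-1, 676), -112)) = Add(Rational(-1, 115498), Rational(28, 169)) = Rational(3233775, 19519162)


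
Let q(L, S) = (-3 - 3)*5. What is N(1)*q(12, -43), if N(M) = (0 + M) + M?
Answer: -60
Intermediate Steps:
q(L, S) = -30 (q(L, S) = -6*5 = -30)
N(M) = 2*M (N(M) = M + M = 2*M)
N(1)*q(12, -43) = (2*1)*(-30) = 2*(-30) = -60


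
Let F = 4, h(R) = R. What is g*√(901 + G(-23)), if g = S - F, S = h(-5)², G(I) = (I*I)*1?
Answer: 21*√1430 ≈ 794.12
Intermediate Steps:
G(I) = I² (G(I) = I²*1 = I²)
S = 25 (S = (-5)² = 25)
g = 21 (g = 25 - 1*4 = 25 - 4 = 21)
g*√(901 + G(-23)) = 21*√(901 + (-23)²) = 21*√(901 + 529) = 21*√1430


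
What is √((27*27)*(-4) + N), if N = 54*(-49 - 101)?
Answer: 18*I*√34 ≈ 104.96*I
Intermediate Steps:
N = -8100 (N = 54*(-150) = -8100)
√((27*27)*(-4) + N) = √((27*27)*(-4) - 8100) = √(729*(-4) - 8100) = √(-2916 - 8100) = √(-11016) = 18*I*√34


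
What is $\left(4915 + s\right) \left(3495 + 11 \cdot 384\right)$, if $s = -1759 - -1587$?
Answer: $36611217$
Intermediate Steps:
$s = -172$ ($s = -1759 + 1587 = -172$)
$\left(4915 + s\right) \left(3495 + 11 \cdot 384\right) = \left(4915 - 172\right) \left(3495 + 11 \cdot 384\right) = 4743 \left(3495 + 4224\right) = 4743 \cdot 7719 = 36611217$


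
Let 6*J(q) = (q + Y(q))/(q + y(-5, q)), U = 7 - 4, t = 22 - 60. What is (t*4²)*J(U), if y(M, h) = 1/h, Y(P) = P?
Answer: -912/5 ≈ -182.40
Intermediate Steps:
t = -38
U = 3
J(q) = q/(3*(q + 1/q)) (J(q) = ((q + q)/(q + 1/q))/6 = ((2*q)/(q + 1/q))/6 = (2*q/(q + 1/q))/6 = q/(3*(q + 1/q)))
(t*4²)*J(U) = (-38*4²)*((⅓)*3²/(1 + 3²)) = (-38*16)*((⅓)*9/(1 + 9)) = -608*9/(3*10) = -608*3/10 = -912/5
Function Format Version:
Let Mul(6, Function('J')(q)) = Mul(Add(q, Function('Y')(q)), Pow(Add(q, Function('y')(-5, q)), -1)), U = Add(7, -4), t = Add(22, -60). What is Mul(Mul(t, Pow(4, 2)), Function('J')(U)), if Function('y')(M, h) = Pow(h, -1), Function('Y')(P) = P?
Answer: Rational(-912, 5) ≈ -182.40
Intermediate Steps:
t = -38
U = 3
Function('J')(q) = Mul(Rational(1, 3), q, Pow(Add(q, Pow(q, -1)), -1)) (Function('J')(q) = Mul(Rational(1, 6), Mul(Add(q, q), Pow(Add(q, Pow(q, -1)), -1))) = Mul(Rational(1, 6), Mul(Mul(2, q), Pow(Add(q, Pow(q, -1)), -1))) = Mul(Rational(1, 6), Mul(2, q, Pow(Add(q, Pow(q, -1)), -1))) = Mul(Rational(1, 3), q, Pow(Add(q, Pow(q, -1)), -1)))
Mul(Mul(t, Pow(4, 2)), Function('J')(U)) = Mul(Mul(-38, Pow(4, 2)), Mul(Rational(1, 3), Pow(3, 2), Pow(Add(1, Pow(3, 2)), -1))) = Mul(Mul(-38, 16), Mul(Rational(1, 3), 9, Pow(Add(1, 9), -1))) = Mul(-608, Mul(Rational(1, 3), 9, Pow(10, -1))) = Mul(-608, Mul(Rational(1, 3), 9, Rational(1, 10))) = Mul(-608, Rational(3, 10)) = Rational(-912, 5)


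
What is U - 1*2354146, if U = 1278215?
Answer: -1075931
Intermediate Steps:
U - 1*2354146 = 1278215 - 1*2354146 = 1278215 - 2354146 = -1075931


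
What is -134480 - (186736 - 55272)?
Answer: -265944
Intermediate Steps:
-134480 - (186736 - 55272) = -134480 - 1*131464 = -134480 - 131464 = -265944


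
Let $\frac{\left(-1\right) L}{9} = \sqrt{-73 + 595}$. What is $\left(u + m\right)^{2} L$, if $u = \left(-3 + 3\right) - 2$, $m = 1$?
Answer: $- 27 \sqrt{58} \approx -205.63$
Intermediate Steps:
$L = - 27 \sqrt{58}$ ($L = - 9 \sqrt{-73 + 595} = - 9 \sqrt{522} = - 9 \cdot 3 \sqrt{58} = - 27 \sqrt{58} \approx -205.63$)
$u = -2$ ($u = 0 - 2 = -2$)
$\left(u + m\right)^{2} L = \left(-2 + 1\right)^{2} \left(- 27 \sqrt{58}\right) = \left(-1\right)^{2} \left(- 27 \sqrt{58}\right) = 1 \left(- 27 \sqrt{58}\right) = - 27 \sqrt{58}$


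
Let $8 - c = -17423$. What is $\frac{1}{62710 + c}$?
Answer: $\frac{1}{80141} \approx 1.2478 \cdot 10^{-5}$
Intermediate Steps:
$c = 17431$ ($c = 8 - -17423 = 8 + 17423 = 17431$)
$\frac{1}{62710 + c} = \frac{1}{62710 + 17431} = \frac{1}{80141}$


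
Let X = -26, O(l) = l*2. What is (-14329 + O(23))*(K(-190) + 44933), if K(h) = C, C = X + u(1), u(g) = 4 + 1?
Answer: -641478096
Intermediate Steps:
O(l) = 2*l
u(g) = 5
C = -21 (C = -26 + 5 = -21)
K(h) = -21
(-14329 + O(23))*(K(-190) + 44933) = (-14329 + 2*23)*(-21 + 44933) = (-14329 + 46)*44912 = -14283*44912 = -641478096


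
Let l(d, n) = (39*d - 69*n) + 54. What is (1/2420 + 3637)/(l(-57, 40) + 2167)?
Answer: -8801541/6684040 ≈ -1.3168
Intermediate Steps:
l(d, n) = 54 - 69*n + 39*d (l(d, n) = (-69*n + 39*d) + 54 = 54 - 69*n + 39*d)
(1/2420 + 3637)/(l(-57, 40) + 2167) = (1/2420 + 3637)/((54 - 69*40 + 39*(-57)) + 2167) = (1/2420 + 3637)/((54 - 2760 - 2223) + 2167) = 8801541/(2420*(-4929 + 2167)) = (8801541/2420)/(-2762) = (8801541/2420)*(-1/2762) = -8801541/6684040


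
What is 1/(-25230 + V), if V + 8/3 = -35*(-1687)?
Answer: 3/101437 ≈ 2.9575e-5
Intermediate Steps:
V = 177127/3 (V = -8/3 - 35*(-1687) = -8/3 + 59045 = 177127/3 ≈ 59042.)
1/(-25230 + V) = 1/(-25230 + 177127/3) = 1/(101437/3) = 3/101437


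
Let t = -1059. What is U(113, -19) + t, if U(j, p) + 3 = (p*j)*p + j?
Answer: 39844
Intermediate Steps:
U(j, p) = -3 + j + j*p² (U(j, p) = -3 + ((p*j)*p + j) = -3 + ((j*p)*p + j) = -3 + (j*p² + j) = -3 + (j + j*p²) = -3 + j + j*p²)
U(113, -19) + t = (-3 + 113 + 113*(-19)²) - 1059 = (-3 + 113 + 113*361) - 1059 = (-3 + 113 + 40793) - 1059 = 40903 - 1059 = 39844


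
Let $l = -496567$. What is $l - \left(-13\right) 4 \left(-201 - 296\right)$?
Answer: $-522411$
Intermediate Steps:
$l - \left(-13\right) 4 \left(-201 - 296\right) = -496567 - \left(-13\right) 4 \left(-201 - 296\right) = -496567 - \left(-52\right) \left(-497\right) = -496567 - 25844 = -522411$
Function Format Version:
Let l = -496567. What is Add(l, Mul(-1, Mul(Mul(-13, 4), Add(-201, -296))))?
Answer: -522411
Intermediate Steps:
Add(l, Mul(-1, Mul(Mul(-13, 4), Add(-201, -296)))) = Add(-496567, Mul(-1, Mul(Mul(-13, 4), Add(-201, -296)))) = Add(-496567, Mul(-1, Mul(-52, -497))) = Add(-496567, Mul(-1, 25844)) = Add(-496567, -25844) = -522411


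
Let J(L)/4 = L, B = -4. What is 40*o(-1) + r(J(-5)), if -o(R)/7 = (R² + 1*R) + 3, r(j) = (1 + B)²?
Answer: -831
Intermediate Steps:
J(L) = 4*L
r(j) = 9 (r(j) = (1 - 4)² = (-3)² = 9)
o(R) = -21 - 7*R - 7*R² (o(R) = -7*((R² + 1*R) + 3) = -7*((R² + R) + 3) = -7*((R + R²) + 3) = -7*(3 + R + R²) = -21 - 7*R - 7*R²)
40*o(-1) + r(J(-5)) = 40*(-21 - 7*(-1) - 7*(-1)²) + 9 = 40*(-21 + 7 - 7*1) + 9 = 40*(-21 + 7 - 7) + 9 = 40*(-21) + 9 = -840 + 9 = -831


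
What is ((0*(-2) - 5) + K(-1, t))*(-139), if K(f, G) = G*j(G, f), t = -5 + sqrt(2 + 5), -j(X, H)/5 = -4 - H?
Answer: 11120 - 2085*sqrt(7) ≈ 5603.6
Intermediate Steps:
j(X, H) = 20 + 5*H (j(X, H) = -5*(-4 - H) = 20 + 5*H)
t = -5 + sqrt(7) ≈ -2.3542
K(f, G) = G*(20 + 5*f)
((0*(-2) - 5) + K(-1, t))*(-139) = ((0*(-2) - 5) + 5*(-5 + sqrt(7))*(4 - 1))*(-139) = ((0 - 5) + 5*(-5 + sqrt(7))*3)*(-139) = (-5 + (-75 + 15*sqrt(7)))*(-139) = (-80 + 15*sqrt(7))*(-139) = 11120 - 2085*sqrt(7)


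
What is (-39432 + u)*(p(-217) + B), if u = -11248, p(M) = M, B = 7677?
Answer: -378072800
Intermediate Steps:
(-39432 + u)*(p(-217) + B) = (-39432 - 11248)*(-217 + 7677) = -50680*7460 = -378072800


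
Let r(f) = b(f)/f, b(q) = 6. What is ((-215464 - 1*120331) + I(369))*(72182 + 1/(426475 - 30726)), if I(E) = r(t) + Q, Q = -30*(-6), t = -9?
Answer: -9587181802740731/395749 ≈ -2.4225e+10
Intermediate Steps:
Q = 180
r(f) = 6/f
I(E) = 538/3 (I(E) = 6/(-9) + 180 = 6*(-⅑) + 180 = -⅔ + 180 = 538/3)
((-215464 - 1*120331) + I(369))*(72182 + 1/(426475 - 30726)) = ((-215464 - 1*120331) + 538/3)*(72182 + 1/(426475 - 30726)) = ((-215464 - 120331) + 538/3)*(72182 + 1/395749) = (-335795 + 538/3)*(72182 + 1/395749) = -1006847/3*28565954319/395749 = -9587181802740731/395749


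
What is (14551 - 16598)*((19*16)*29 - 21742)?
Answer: 26459522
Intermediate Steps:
(14551 - 16598)*((19*16)*29 - 21742) = -2047*(304*29 - 21742) = -2047*(8816 - 21742) = -2047*(-12926) = 26459522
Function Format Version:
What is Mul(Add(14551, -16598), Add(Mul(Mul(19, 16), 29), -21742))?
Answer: 26459522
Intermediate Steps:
Mul(Add(14551, -16598), Add(Mul(Mul(19, 16), 29), -21742)) = Mul(-2047, Add(Mul(304, 29), -21742)) = Mul(-2047, Add(8816, -21742)) = Mul(-2047, -12926) = 26459522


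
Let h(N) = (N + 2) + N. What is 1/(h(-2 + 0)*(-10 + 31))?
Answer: -1/42 ≈ -0.023810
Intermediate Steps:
h(N) = 2 + 2*N (h(N) = (2 + N) + N = 2 + 2*N)
1/(h(-2 + 0)*(-10 + 31)) = 1/((2 + 2*(-2 + 0))*(-10 + 31)) = 1/((2 + 2*(-2))*21) = 1/((2 - 4)*21) = 1/(-2*21) = 1/(-42) = -1/42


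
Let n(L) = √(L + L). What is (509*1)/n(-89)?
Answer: -509*I*√178/178 ≈ -38.151*I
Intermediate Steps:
n(L) = √2*√L (n(L) = √(2*L) = √2*√L)
(509*1)/n(-89) = (509*1)/((√2*√(-89))) = 509/((√2*(I*√89))) = 509/((I*√178)) = 509*(-I*√178/178) = -509*I*√178/178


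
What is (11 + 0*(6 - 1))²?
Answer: 121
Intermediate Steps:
(11 + 0*(6 - 1))² = (11 + 0*5)² = (11 + 0)² = 11² = 121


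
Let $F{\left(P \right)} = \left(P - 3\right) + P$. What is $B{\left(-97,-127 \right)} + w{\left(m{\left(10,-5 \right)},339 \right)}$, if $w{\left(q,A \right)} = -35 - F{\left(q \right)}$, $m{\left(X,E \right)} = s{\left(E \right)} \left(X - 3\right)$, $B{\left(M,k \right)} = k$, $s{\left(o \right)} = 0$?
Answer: $-159$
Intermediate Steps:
$F{\left(P \right)} = -3 + 2 P$ ($F{\left(P \right)} = \left(-3 + P\right) + P = -3 + 2 P$)
$m{\left(X,E \right)} = 0$ ($m{\left(X,E \right)} = 0 \left(X - 3\right) = 0 \left(-3 + X\right) = 0$)
$w{\left(q,A \right)} = -32 - 2 q$ ($w{\left(q,A \right)} = -35 - \left(-3 + 2 q\right) = -32 - 2 q$)
$B{\left(-97,-127 \right)} + w{\left(m{\left(10,-5 \right)},339 \right)} = -127 - 32 = -159$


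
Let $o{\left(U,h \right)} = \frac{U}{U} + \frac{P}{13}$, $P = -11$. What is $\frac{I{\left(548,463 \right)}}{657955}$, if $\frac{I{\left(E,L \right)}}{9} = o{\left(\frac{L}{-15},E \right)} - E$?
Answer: $- \frac{64098}{8553415} \approx -0.0074938$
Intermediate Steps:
$o{\left(U,h \right)} = \frac{2}{13}$ ($o{\left(U,h \right)} = \frac{U}{U} - \frac{11}{13} = 1 - \frac{11}{13} = \frac{2}{13}$)
$I{\left(E,L \right)} = \frac{18}{13} - 9 E$ ($I{\left(E,L \right)} = 9 \left(\frac{2}{13} - E\right) = \frac{18}{13} - 9 E$)
$\frac{I{\left(548,463 \right)}}{657955} = \frac{\frac{18}{13} - 4932}{657955} = \left(\frac{18}{13} - 4932\right) \frac{1}{657955} = \left(- \frac{64098}{13}\right) \frac{1}{657955} = - \frac{64098}{8553415}$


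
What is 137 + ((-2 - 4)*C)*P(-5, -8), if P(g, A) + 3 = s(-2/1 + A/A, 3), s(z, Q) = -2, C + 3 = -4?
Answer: -73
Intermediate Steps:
C = -7 (C = -3 - 4 = -7)
P(g, A) = -5 (P(g, A) = -3 - 2 = -5)
137 + ((-2 - 4)*C)*P(-5, -8) = 137 + ((-2 - 4)*(-7))*(-5) = 137 - 6*(-7)*(-5) = 137 + 42*(-5) = 137 - 210 = -73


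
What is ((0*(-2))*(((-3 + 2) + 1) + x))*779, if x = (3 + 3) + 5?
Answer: 0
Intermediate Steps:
x = 11 (x = 6 + 5 = 11)
((0*(-2))*(((-3 + 2) + 1) + x))*779 = ((0*(-2))*(((-3 + 2) + 1) + 11))*779 = (0*((-1 + 1) + 11))*779 = (0*(0 + 11))*779 = (0*11)*779 = 0*779 = 0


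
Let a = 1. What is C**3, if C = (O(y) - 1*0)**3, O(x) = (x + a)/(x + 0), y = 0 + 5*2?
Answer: 2357947691/1000000000 ≈ 2.3579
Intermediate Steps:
y = 10 (y = 0 + 10 = 10)
O(x) = (1 + x)/x (O(x) = (x + 1)/(x + 0) = (1 + x)/x)
C = 1331/1000 (C = ((1 + 10)/10 - 1*0)**3 = ((1/10)*11 + 0)**3 = (11/10 + 0)**3 = (11/10)**3 = 1331/1000 ≈ 1.3310)
C**3 = (1331/1000)**3 = 2357947691/1000000000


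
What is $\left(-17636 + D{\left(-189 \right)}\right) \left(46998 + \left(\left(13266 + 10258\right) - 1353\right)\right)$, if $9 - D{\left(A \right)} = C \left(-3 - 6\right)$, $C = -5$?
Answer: $-1222354568$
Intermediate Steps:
$D{\left(A \right)} = -36$ ($D{\left(A \right)} = 9 - - 5 \left(-3 - 6\right) = 9 - \left(-5\right) \left(-9\right) = 9 - 45 = -36$)
$\left(-17636 + D{\left(-189 \right)}\right) \left(46998 + \left(\left(13266 + 10258\right) - 1353\right)\right) = \left(-17636 - 36\right) \left(46998 + \left(\left(13266 + 10258\right) - 1353\right)\right) = - 17672 \left(46998 + \left(23524 - 1353\right)\right) = - 17672 \left(46998 + 22171\right) = \left(-17672\right) 69169 = -1222354568$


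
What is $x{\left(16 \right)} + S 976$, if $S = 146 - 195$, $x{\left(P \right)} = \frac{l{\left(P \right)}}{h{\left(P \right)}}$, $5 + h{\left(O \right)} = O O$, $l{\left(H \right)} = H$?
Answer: $- \frac{12003808}{251} \approx -47824.0$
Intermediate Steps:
$h{\left(O \right)} = -5 + O^{2}$ ($h{\left(O \right)} = -5 + O O = -5 + O^{2}$)
$x{\left(P \right)} = \frac{P}{-5 + P^{2}}$
$S = -49$ ($S = 146 - 195 = -49$)
$x{\left(16 \right)} + S 976 = \frac{16}{-5 + 16^{2}} - 47824 = \frac{16}{-5 + 256} - 47824 = \frac{16}{251} - 47824 = - \frac{12003808}{251}$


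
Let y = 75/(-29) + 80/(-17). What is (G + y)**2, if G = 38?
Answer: 229189321/243049 ≈ 942.98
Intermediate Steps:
y = -3595/493 (y = 75*(-1/29) + 80*(-1/17) = -75/29 - 80/17 = -3595/493 ≈ -7.2921)
(G + y)**2 = (38 - 3595/493)**2 = (15139/493)**2 = 229189321/243049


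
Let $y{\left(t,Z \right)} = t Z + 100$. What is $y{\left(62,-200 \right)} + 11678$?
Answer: $-622$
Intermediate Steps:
$y{\left(t,Z \right)} = 100 + Z t$ ($y{\left(t,Z \right)} = Z t + 100 = 100 + Z t$)
$y{\left(62,-200 \right)} + 11678 = \left(100 - 12400\right) + 11678 = -12300 + 11678 = -622$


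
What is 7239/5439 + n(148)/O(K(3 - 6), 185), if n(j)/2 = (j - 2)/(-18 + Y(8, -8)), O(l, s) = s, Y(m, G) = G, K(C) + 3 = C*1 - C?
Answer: 149691/117845 ≈ 1.2702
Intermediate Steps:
K(C) = -3 (K(C) = -3 + (C*1 - C) = -3 + (C - C) = -3 + 0 = -3)
n(j) = 2/13 - j/13 (n(j) = 2*((j - 2)/(-18 - 8)) = 2*((-2 + j)/(-26)) = 2*((-2 + j)*(-1/26)) = 2*(1/13 - j/26) = 2/13 - j/13)
7239/5439 + n(148)/O(K(3 - 6), 185) = 7239/5439 + (2/13 - 1/13*148)/185 = 7239*(1/5439) + (2/13 - 148/13)*(1/185) = 2413/1813 - 146/13*1/185 = 2413/1813 - 146/2405 = 149691/117845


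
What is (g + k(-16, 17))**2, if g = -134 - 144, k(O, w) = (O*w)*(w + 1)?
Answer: 26770276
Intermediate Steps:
k(O, w) = O*w*(1 + w) (k(O, w) = (O*w)*(1 + w) = O*w*(1 + w))
g = -278
(g + k(-16, 17))**2 = (-278 - 16*17*(1 + 17))**2 = (-278 - 16*17*18)**2 = (-278 - 4896)**2 = (-5174)**2 = 26770276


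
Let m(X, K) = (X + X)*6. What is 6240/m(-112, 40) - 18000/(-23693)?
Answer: -1288045/331702 ≈ -3.8831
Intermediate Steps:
m(X, K) = 12*X (m(X, K) = (2*X)*6 = 12*X)
6240/m(-112, 40) - 18000/(-23693) = 6240/((12*(-112))) - 18000/(-23693) = 6240/(-1344) - 18000*(-1/23693) = 6240*(-1/1344) + 18000/23693 = -65/14 + 18000/23693 = -1288045/331702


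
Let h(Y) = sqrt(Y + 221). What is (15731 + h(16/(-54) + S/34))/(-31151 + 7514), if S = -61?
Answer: -15731/23637 - sqrt(20497818)/7232922 ≈ -0.66615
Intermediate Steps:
h(Y) = sqrt(221 + Y)
(15731 + h(16/(-54) + S/34))/(-31151 + 7514) = (15731 + sqrt(221 + (16/(-54) - 61/34)))/(-31151 + 7514) = (15731 + sqrt(221 + (16*(-1/54) - 61*1/34)))/(-23637) = (15731 + sqrt(221 + (-8/27 - 61/34)))*(-1/23637) = (15731 + sqrt(221 - 1919/918))*(-1/23637) = (15731 + sqrt(200959/918))*(-1/23637) = (15731 + sqrt(20497818)/306)*(-1/23637) = -15731/23637 - sqrt(20497818)/7232922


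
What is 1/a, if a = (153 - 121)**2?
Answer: 1/1024 ≈ 0.00097656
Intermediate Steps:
a = 1024 (a = 32**2 = 1024)
1/a = 1/1024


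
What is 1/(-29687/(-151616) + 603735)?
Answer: 151616/91535915447 ≈ 1.6564e-6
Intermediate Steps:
1/(-29687/(-151616) + 603735) = 1/(-29687*(-1/151616) + 603735) = 1/(29687/151616 + 603735) = 1/(91535915447/151616) = 151616/91535915447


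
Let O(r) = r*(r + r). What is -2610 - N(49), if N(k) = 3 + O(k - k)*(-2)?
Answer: -2613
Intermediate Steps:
O(r) = 2*r**2 (O(r) = r*(2*r) = 2*r**2)
N(k) = 3 (N(k) = 3 + (2*(k - k)**2)*(-2) = 3 + (2*0**2)*(-2) = 3 + (2*0)*(-2) = 3 + 0*(-2) = 3 + 0 = 3)
-2610 - N(49) = -2610 - 1*3 = -2610 - 3 = -2613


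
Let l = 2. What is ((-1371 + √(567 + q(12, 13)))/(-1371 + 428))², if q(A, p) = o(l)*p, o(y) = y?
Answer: (1371 - √593)²/889249 ≈ 2.0393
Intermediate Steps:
q(A, p) = 2*p
((-1371 + √(567 + q(12, 13)))/(-1371 + 428))² = ((-1371 + √(567 + 2*13))/(-1371 + 428))² = ((-1371 + √(567 + 26))/(-943))² = ((-1371 + √593)*(-1/943))² = (1371/943 - √593/943)²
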